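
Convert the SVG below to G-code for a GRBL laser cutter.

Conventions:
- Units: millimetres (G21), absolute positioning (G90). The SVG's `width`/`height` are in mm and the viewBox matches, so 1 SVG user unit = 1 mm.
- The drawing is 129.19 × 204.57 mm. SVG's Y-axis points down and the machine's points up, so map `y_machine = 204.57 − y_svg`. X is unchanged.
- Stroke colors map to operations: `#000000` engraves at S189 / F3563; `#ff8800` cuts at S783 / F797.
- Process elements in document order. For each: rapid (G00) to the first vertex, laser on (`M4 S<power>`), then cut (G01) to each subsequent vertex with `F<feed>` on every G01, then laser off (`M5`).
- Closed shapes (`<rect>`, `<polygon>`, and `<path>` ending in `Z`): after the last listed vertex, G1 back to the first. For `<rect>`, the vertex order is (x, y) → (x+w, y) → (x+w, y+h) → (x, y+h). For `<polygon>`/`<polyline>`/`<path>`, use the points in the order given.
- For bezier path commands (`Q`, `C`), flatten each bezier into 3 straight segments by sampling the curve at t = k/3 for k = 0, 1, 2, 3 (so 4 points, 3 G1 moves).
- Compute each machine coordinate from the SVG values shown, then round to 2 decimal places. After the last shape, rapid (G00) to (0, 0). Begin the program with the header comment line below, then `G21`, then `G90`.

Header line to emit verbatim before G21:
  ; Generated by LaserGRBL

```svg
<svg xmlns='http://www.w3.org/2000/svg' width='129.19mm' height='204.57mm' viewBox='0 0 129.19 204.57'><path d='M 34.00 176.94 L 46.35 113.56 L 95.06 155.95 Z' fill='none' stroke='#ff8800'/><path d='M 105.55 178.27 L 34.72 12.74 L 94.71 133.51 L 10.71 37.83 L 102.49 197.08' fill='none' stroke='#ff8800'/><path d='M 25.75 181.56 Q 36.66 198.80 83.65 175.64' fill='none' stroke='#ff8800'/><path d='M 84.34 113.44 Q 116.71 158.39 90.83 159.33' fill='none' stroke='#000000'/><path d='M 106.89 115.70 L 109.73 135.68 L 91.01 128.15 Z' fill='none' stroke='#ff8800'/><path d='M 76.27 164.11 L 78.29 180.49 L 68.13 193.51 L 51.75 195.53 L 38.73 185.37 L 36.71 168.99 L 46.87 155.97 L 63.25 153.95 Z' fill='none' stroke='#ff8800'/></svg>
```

; Generated by LaserGRBL
G21
G90
G00 X34.00 Y27.63
M4 S783
G01 X46.35 Y91.01 F797
G01 X95.06 Y48.62 F797
G01 X34.00 Y27.63 F797
M5
G00 X105.55 Y26.30
M4 S783
G01 X34.72 Y191.83 F797
G01 X94.71 Y71.06 F797
G01 X10.71 Y166.74 F797
G01 X102.49 Y7.49 F797
M5
G00 X25.75 Y23.01
M4 S783
G01 X37.03 Y16.01 F797
G01 X56.33 Y17.98 F797
G01 X83.65 Y28.93 F797
M5
G00 X84.34 Y91.13
M4 S189
G01 X99.45 Y66.05 F3563
G01 X101.61 Y50.76 F3563
G01 X90.83 Y45.24 F3563
M5
G00 X106.89 Y88.87
M4 S783
G01 X109.73 Y68.89 F797
G01 X91.01 Y76.42 F797
G01 X106.89 Y88.87 F797
M5
G00 X76.27 Y40.46
M4 S783
G01 X78.29 Y24.08 F797
G01 X68.13 Y11.06 F797
G01 X51.75 Y9.04 F797
G01 X38.73 Y19.20 F797
G01 X36.71 Y35.58 F797
G01 X46.87 Y48.60 F797
G01 X63.25 Y50.62 F797
G01 X76.27 Y40.46 F797
M5
G00 X0.00 Y0.00

Since the viewBox matches the mm dimensions, user units are millimetres directly. The only transform is the Y-flip y_m = 204.57 − y_svg.

Shape 1 is a regular polygon drawn with `<path>`. Its stroke #ff8800 means cut at S783, F797. After flipping Y the toolpath is (34.00,27.63) → (46.35,91.01) → (95.06,48.62) → (34.00,27.63), returning to the start.

Shape 2 is a open polyline drawn with `<path>`. Its stroke #ff8800 means cut at S783, F797. After flipping Y the toolpath is (105.55,26.30) → (34.72,191.83) → (94.71,71.06) → (10.71,166.74) → (102.49,7.49).

Shape 3 is a quadratic bezier drawn with `<path>`. Its stroke #ff8800 means cut at S783, F797. After flipping Y the toolpath is (25.75,23.01) → (37.03,16.01) → (56.33,17.98) → (83.65,28.93).

Shape 4 is a quadratic bezier drawn with `<path>`. Its stroke #000000 means engrave at S189, F3563. After flipping Y the toolpath is (84.34,91.13) → (99.45,66.05) → (101.61,50.76) → (90.83,45.24).

Shape 5 is a regular polygon drawn with `<path>`. Its stroke #ff8800 means cut at S783, F797. After flipping Y the toolpath is (106.89,88.87) → (109.73,68.89) → (91.01,76.42) → (106.89,88.87), returning to the start.

Shape 6 is a regular polygon drawn with `<path>`. Its stroke #ff8800 means cut at S783, F797. After flipping Y the toolpath is (76.27,40.46) → (78.29,24.08) → (68.13,11.06) → (51.75,9.04) → (38.73,19.20) → (36.71,35.58) → (46.87,48.60) → (63.25,50.62) → (76.27,40.46), returning to the start.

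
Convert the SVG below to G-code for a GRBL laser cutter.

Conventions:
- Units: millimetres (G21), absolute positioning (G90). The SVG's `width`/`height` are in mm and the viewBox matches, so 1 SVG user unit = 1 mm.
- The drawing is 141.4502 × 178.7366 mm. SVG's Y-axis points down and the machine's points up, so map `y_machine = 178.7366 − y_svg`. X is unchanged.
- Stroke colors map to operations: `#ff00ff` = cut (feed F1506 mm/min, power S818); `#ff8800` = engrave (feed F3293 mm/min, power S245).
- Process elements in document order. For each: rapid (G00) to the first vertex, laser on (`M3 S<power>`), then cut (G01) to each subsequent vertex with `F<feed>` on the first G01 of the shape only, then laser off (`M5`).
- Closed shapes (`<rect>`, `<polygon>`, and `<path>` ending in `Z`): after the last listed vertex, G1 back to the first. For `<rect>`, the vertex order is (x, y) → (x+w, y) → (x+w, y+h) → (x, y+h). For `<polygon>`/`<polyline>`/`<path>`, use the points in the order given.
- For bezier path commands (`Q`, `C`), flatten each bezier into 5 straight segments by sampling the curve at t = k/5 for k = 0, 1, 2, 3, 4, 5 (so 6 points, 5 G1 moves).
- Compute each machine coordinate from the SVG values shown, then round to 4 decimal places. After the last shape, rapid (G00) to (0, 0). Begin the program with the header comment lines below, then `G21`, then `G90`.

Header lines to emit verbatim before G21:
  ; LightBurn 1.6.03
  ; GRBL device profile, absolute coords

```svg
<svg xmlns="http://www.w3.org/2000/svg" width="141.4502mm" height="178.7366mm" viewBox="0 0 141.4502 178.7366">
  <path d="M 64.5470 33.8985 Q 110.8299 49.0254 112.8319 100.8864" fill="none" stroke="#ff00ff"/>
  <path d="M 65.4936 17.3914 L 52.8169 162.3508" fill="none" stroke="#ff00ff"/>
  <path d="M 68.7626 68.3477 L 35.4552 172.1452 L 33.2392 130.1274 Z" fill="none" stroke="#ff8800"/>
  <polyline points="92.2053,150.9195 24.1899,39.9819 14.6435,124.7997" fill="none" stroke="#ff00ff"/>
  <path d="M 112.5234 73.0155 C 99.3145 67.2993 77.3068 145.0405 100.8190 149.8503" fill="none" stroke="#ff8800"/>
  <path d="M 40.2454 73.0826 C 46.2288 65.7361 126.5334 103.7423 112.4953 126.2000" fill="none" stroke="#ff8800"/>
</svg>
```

; LightBurn 1.6.03
; GRBL device profile, absolute coords
G21
G90
G00 X64.5470 Y144.8381
M3 S818
G01 X81.2889 Y137.3180 F1506
G01 X94.4884 Y126.8591
G01 X104.1454 Y113.4615
G01 X110.2599 Y97.1252
G01 X112.8319 Y77.8502
M5
G00 X65.4936 Y161.3452
M3 S818
G01 X52.8169 Y16.3858 F1506
M5
G00 X68.7626 Y110.3889
M3 S245
G01 X35.4552 Y6.5914 F3293
G01 X33.2392 Y48.6092
G01 X68.7626 Y110.3889
M5
G00 X92.2053 Y27.8171
M3 S818
G01 X24.1899 Y138.7547 F1506
G01 X14.6435 Y53.9369
M5
G00 X112.5234 Y105.7211
M3 S245
G01 X103.9768 Y100.3870 F3293
G01 X95.9257 Y82.5299
G01 X90.9775 Y59.6562
G01 X91.7395 Y39.2728
G01 X100.8190 Y28.8863
M5
G00 X40.2454 Y105.6540
M3 S245
G01 X51.4047 Y105.1068 F3293
G01 X72.3052 Y96.5982
G01 X94.8510 Y83.0514
G01 X110.9463 Y67.3898
G01 X112.4953 Y52.5366
M5
G00 X0.0000 Y0.0000

viewBox `0 0 141.4502 178.7366` with mm width/height → 1 unit = 1 mm. Flip: y_m = 178.7366 − y_svg.

**Shape 1** — `<path>` quadratic bezier, stroke `#ff00ff` → cut (S818, F1506). Control points (SVG): P0=(64.5470,33.8985), P1=(110.8299,49.0254), P2=(112.8319,100.8864); sampled at t=k/5. Machine vertices: (64.5470,144.8381) → (81.2889,137.3180) → (94.4884,126.8591) → (104.1454,113.4615) → (110.2599,97.1252) → (112.8319,77.8502). Open path.

**Shape 2** — `<path>` line segment, stroke `#ff00ff` → cut (S818, F1506). Machine vertices: (65.4936,161.3452) → (52.8169,16.3858). Open path.

**Shape 3** — `<path>` closed polygon, stroke `#ff8800` → engrave (S245, F3293). Machine vertices: (68.7626,110.3889) → (35.4552,6.5914) → (33.2392,48.6092) → (68.7626,110.3889). Closed: final G1 returns to the first vertex.

**Shape 4** — `<polyline>` open polyline, stroke `#ff00ff` → cut (S818, F1506). Machine vertices: (92.2053,27.8171) → (24.1899,138.7547) → (14.6435,53.9369). Open path.

**Shape 5** — `<path>` cubic bezier, stroke `#ff8800` → engrave (S245, F3293). Control points (SVG): P0=(112.5234,73.0155), P1=(99.3145,67.2993), P2=(77.3068,145.0405), P3=(100.8190,149.8503); sampled at t=k/5. Machine vertices: (112.5234,105.7211) → (103.9768,100.3870) → (95.9257,82.5299) → (90.9775,59.6562) → (91.7395,39.2728) → (100.8190,28.8863). Open path.

**Shape 6** — `<path>` cubic bezier, stroke `#ff8800` → engrave (S245, F3293). Control points (SVG): P0=(40.2454,73.0826), P1=(46.2288,65.7361), P2=(126.5334,103.7423), P3=(112.4953,126.2000); sampled at t=k/5. Machine vertices: (40.2454,105.6540) → (51.4047,105.1068) → (72.3052,96.5982) → (94.8510,83.0514) → (110.9463,67.3898) → (112.4953,52.5366). Open path.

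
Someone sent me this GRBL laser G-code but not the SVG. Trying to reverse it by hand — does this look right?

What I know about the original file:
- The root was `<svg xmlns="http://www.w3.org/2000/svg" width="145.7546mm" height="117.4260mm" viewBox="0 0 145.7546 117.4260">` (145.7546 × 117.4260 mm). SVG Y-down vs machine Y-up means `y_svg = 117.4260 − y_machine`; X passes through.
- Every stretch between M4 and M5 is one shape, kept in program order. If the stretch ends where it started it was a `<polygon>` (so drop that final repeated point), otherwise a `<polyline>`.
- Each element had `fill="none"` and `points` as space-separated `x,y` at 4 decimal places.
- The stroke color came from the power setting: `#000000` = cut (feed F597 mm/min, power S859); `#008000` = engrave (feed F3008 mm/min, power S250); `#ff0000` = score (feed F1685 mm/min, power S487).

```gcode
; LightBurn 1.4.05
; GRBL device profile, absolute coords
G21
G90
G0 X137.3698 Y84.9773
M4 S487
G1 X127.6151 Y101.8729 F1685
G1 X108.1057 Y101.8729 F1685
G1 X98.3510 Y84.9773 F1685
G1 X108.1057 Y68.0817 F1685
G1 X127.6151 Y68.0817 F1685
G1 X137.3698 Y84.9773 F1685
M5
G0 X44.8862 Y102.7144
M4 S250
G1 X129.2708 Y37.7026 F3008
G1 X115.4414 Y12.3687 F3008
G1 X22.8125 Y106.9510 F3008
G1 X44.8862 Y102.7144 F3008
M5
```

<svg xmlns="http://www.w3.org/2000/svg" width="145.7546mm" height="117.4260mm" viewBox="0 0 145.7546 117.4260">
  <polygon points="137.3698,32.4487 127.6151,15.5531 108.1057,15.5531 98.3510,32.4487 108.1057,49.3443 127.6151,49.3443" fill="none" stroke="#ff0000"/>
  <polygon points="44.8862,14.7116 129.2708,79.7234 115.4414,105.0573 22.8125,10.4750" fill="none" stroke="#008000"/>
</svg>

y_svg = 117.4260 − y_m.

[1] S487→`#ff0000` (score); closed run; points: 137.3698,32.4487 127.6151,15.5531 108.1057,15.5531 98.3510,32.4487 108.1057,49.3443 127.6151,49.3443

[2] S250→`#008000` (engrave); closed run; points: 44.8862,14.7116 129.2708,79.7234 115.4414,105.0573 22.8125,10.4750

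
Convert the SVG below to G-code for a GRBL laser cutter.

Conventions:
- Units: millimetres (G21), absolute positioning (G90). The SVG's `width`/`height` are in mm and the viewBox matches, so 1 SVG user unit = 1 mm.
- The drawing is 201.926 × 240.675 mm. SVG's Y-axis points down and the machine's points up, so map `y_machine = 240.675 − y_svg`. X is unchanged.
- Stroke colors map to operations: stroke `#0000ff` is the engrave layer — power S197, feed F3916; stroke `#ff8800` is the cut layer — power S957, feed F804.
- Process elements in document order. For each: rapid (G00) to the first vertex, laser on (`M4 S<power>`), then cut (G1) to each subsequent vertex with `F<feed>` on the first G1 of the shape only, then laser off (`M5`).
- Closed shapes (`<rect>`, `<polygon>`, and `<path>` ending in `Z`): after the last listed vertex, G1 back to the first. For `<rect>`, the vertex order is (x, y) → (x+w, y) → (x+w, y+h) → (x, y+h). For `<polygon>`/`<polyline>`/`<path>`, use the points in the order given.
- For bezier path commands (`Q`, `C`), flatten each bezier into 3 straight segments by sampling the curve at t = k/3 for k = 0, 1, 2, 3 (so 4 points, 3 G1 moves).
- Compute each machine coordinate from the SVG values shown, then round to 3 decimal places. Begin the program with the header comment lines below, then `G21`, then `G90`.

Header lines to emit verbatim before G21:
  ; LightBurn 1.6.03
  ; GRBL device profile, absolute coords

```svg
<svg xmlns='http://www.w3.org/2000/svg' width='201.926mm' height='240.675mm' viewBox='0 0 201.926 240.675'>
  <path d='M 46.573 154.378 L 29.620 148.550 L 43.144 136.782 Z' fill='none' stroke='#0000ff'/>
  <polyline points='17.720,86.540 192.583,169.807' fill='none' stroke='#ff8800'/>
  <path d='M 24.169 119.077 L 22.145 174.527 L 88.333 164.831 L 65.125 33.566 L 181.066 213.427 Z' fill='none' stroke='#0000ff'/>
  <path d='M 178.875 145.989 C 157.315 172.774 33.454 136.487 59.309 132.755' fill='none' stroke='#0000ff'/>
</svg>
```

; LightBurn 1.6.03
; GRBL device profile, absolute coords
G21
G90
G00 X46.573 Y86.297
M4 S197
G1 X29.620 Y92.125 F3916
G1 X43.144 Y103.893
G1 X46.573 Y86.297
M5
G00 X17.720 Y154.135
M4 S957
G1 X192.583 Y70.868 F804
M5
G00 X24.169 Y121.598
M4 S197
G1 X22.145 Y66.148 F3916
G1 X88.333 Y75.844
G1 X65.125 Y207.109
G1 X181.066 Y27.248
G1 X24.169 Y121.598
M5
G00 X178.875 Y94.686
M4 S197
G1 X132.549 Y85.383 F3916
G1 X74.025 Y96.878
G1 X59.309 Y107.920
M5

Since the viewBox matches the mm dimensions, user units are millimetres directly. The only transform is the Y-flip y_m = 240.675 − y_svg.

Shape 1 is a regular polygon drawn with `<path>`. Its stroke #0000ff means engrave at S197, F3916. After flipping Y the toolpath is (46.573,86.297) → (29.620,92.125) → (43.144,103.893) → (46.573,86.297), returning to the start.

Shape 2 is a line segment drawn with `<polyline>`. Its stroke #ff8800 means cut at S957, F804. After flipping Y the toolpath is (17.720,154.135) → (192.583,70.868).

Shape 3 is a closed polygon drawn with `<path>`. Its stroke #0000ff means engrave at S197, F3916. After flipping Y the toolpath is (24.169,121.598) → (22.145,66.148) → (88.333,75.844) → (65.125,207.109) → (181.066,27.248) → (24.169,121.598), returning to the start.

Shape 4 is a cubic bezier drawn with `<path>`. Its stroke #0000ff means engrave at S197, F3916. After flipping Y the toolpath is (178.875,94.686) → (132.549,85.383) → (74.025,96.878) → (59.309,107.920).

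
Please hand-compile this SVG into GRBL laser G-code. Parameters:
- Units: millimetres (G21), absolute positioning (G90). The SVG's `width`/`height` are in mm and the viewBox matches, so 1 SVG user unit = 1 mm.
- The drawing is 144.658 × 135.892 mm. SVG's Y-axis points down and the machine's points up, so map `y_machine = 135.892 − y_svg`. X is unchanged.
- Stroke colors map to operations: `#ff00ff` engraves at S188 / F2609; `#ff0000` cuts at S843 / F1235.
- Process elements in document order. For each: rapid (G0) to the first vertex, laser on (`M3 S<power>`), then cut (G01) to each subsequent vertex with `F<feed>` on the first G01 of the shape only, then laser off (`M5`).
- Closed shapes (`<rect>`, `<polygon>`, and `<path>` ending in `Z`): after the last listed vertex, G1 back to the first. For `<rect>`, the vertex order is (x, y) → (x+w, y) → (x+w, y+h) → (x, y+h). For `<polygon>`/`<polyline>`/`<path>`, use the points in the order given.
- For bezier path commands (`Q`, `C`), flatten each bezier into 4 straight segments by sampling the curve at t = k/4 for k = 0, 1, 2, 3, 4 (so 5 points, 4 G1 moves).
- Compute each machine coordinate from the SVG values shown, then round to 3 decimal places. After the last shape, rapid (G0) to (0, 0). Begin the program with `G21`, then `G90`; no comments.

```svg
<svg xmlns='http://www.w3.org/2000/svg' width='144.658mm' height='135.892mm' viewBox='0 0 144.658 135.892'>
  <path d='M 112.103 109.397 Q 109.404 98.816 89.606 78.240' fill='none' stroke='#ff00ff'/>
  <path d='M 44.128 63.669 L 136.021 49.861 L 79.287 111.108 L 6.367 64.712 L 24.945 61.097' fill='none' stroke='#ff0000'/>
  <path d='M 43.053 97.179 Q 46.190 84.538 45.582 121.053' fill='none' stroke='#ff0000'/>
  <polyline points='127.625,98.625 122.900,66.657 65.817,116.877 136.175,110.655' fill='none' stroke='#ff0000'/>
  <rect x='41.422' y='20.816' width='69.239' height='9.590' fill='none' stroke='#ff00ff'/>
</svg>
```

1 u = 1 mm; y_m = 135.892 − y.

[1] `<path>` quadratic bezier, #ff00ff→engrave S188 F2609: (112.103,26.495) → (109.685,32.410) → (105.129,39.575) → (98.436,47.989) → (89.606,57.652)

[2] `<path>` open polyline, #ff0000→cut S843 F1235: (44.128,72.223) → (136.021,86.031) → (79.287,24.784) → (6.367,71.180) → (24.945,74.795)

[3] `<path>` quadratic bezier, #ff0000→cut S843 F1235: (43.053,38.713) → (44.387,41.961) → (45.254,39.065) → (45.652,30.024) → (45.582,14.839)

[4] `<polyline>` open polyline, #ff0000→cut S843 F1235: (127.625,37.267) → (122.900,69.235) → (65.817,19.015) → (136.175,25.237)

[5] `<rect>` rectangle, #ff00ff→engrave S188 F2609: (41.422,115.076) → (110.661,115.076) → (110.661,105.486) → (41.422,105.486) → (41.422,115.076) (closed)

G21
G90
G0 X112.103 Y26.495
M3 S188
G01 X109.685 Y32.410 F2609
G01 X105.129 Y39.575
G01 X98.436 Y47.989
G01 X89.606 Y57.652
M5
G0 X44.128 Y72.223
M3 S843
G01 X136.021 Y86.031 F1235
G01 X79.287 Y24.784
G01 X6.367 Y71.180
G01 X24.945 Y74.795
M5
G0 X43.053 Y38.713
M3 S843
G01 X44.387 Y41.961 F1235
G01 X45.254 Y39.065
G01 X45.652 Y30.024
G01 X45.582 Y14.839
M5
G0 X127.625 Y37.267
M3 S843
G01 X122.900 Y69.235 F1235
G01 X65.817 Y19.015
G01 X136.175 Y25.237
M5
G0 X41.422 Y115.076
M3 S188
G01 X110.661 Y115.076 F2609
G01 X110.661 Y105.486
G01 X41.422 Y105.486
G01 X41.422 Y115.076
M5
G0 X0.000 Y0.000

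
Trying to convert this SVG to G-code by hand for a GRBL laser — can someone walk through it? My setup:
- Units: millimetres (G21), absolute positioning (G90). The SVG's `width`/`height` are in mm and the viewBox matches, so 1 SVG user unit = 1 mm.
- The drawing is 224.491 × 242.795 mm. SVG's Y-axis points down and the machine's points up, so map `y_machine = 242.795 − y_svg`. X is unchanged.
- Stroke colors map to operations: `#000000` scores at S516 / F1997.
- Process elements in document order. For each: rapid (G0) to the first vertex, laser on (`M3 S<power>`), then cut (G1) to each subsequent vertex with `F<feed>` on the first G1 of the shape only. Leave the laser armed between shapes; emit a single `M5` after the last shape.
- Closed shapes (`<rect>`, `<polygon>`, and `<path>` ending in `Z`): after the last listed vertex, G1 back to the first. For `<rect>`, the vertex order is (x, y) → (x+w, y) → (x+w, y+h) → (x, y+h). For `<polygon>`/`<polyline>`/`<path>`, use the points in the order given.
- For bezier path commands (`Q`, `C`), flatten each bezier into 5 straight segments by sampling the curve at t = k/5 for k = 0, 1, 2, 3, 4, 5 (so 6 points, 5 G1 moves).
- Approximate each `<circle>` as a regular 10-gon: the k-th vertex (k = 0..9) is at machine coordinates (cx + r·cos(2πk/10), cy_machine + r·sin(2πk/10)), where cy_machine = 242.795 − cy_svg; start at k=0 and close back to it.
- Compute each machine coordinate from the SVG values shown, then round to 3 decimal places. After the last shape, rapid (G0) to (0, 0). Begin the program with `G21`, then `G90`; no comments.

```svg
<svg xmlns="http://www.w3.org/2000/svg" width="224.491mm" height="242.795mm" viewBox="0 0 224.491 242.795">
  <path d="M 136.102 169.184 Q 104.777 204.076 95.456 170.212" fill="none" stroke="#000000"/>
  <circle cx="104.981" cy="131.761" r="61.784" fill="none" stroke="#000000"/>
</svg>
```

1 u = 1 mm; y_m = 242.795 − y.

[1] `<path>` quadratic bezier, #000000→score S516 F1997: (136.102,73.611) → (124.452,62.404) → (114.563,56.698) → (106.433,56.493) → (100.065,61.788) → (95.456,72.583)

[2] `<circle>` circle, #000000→score S516 F1997: (166.765,111.034) → (154.965,147.350) → (124.073,169.794) → (85.889,169.794) → (54.997,147.350) → (43.197,111.034) → (54.997,74.718) → (85.889,52.274) → (124.073,52.274) → (154.965,74.718) → (166.765,111.034) (closed)

G21
G90
G0 X136.102 Y73.611
M3 S516
G1 X124.452 Y62.404 F1997
G1 X114.563 Y56.698
G1 X106.433 Y56.493
G1 X100.065 Y61.788
G1 X95.456 Y72.583
G0 X166.765 Y111.034
M3 S516
G1 X154.965 Y147.350 F1997
G1 X124.073 Y169.794
G1 X85.889 Y169.794
G1 X54.997 Y147.350
G1 X43.197 Y111.034
G1 X54.997 Y74.718
G1 X85.889 Y52.274
G1 X124.073 Y52.274
G1 X154.965 Y74.718
G1 X166.765 Y111.034
M5
G0 X0.000 Y0.000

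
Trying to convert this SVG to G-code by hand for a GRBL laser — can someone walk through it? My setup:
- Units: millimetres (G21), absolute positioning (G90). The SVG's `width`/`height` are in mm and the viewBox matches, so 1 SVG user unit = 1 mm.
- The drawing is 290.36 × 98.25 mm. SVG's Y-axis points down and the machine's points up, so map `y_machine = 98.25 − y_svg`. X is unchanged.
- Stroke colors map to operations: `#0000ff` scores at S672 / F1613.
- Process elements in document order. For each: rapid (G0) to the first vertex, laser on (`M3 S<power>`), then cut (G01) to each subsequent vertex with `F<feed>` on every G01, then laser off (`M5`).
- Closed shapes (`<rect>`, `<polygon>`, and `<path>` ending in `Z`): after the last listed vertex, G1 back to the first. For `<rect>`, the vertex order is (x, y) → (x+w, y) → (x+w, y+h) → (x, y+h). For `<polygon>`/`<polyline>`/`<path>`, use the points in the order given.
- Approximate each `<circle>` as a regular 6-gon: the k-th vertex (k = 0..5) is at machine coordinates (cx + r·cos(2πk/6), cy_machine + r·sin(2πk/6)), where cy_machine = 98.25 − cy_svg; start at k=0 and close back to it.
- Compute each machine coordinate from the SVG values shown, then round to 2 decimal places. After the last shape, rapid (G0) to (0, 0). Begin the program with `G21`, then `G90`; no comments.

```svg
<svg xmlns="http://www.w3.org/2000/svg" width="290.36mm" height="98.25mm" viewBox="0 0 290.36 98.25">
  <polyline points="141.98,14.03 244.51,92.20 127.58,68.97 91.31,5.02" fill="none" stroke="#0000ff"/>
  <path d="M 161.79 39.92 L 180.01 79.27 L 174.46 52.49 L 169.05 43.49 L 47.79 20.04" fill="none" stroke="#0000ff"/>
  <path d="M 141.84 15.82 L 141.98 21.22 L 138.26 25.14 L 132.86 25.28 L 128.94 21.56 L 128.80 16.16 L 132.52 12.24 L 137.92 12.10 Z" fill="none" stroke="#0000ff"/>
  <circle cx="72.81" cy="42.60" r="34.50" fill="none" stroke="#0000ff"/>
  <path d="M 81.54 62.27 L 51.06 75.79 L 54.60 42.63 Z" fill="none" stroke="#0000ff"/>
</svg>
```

1 u = 1 mm; y_m = 98.25 − y.

[1] `<polyline>` open polyline, #0000ff→score S672 F1613: (141.98,84.22) → (244.51,6.05) → (127.58,29.28) → (91.31,93.23)

[2] `<path>` open polyline, #0000ff→score S672 F1613: (161.79,58.33) → (180.01,18.98) → (174.46,45.76) → (169.05,54.76) → (47.79,78.21)

[3] `<path>` regular polygon, #0000ff→score S672 F1613: (141.84,82.43) → (141.98,77.03) → (138.26,73.11) → (132.86,72.97) → (128.94,76.69) → (128.80,82.09) → (132.52,86.01) → (137.92,86.15) → (141.84,82.43) (closed)

[4] `<circle>` circle, #0000ff→score S672 F1613: (107.31,55.65) → (90.06,85.53) → (55.56,85.53) → (38.31,55.65) → (55.56,25.77) → (90.06,25.77) → (107.31,55.65) (closed)

[5] `<path>` regular polygon, #0000ff→score S672 F1613: (81.54,35.98) → (51.06,22.46) → (54.60,55.62) → (81.54,35.98) (closed)

G21
G90
G0 X141.98 Y84.22
M3 S672
G01 X244.51 Y6.05 F1613
G01 X127.58 Y29.28 F1613
G01 X91.31 Y93.23 F1613
M5
G0 X161.79 Y58.33
M3 S672
G01 X180.01 Y18.98 F1613
G01 X174.46 Y45.76 F1613
G01 X169.05 Y54.76 F1613
G01 X47.79 Y78.21 F1613
M5
G0 X141.84 Y82.43
M3 S672
G01 X141.98 Y77.03 F1613
G01 X138.26 Y73.11 F1613
G01 X132.86 Y72.97 F1613
G01 X128.94 Y76.69 F1613
G01 X128.80 Y82.09 F1613
G01 X132.52 Y86.01 F1613
G01 X137.92 Y86.15 F1613
G01 X141.84 Y82.43 F1613
M5
G0 X107.31 Y55.65
M3 S672
G01 X90.06 Y85.53 F1613
G01 X55.56 Y85.53 F1613
G01 X38.31 Y55.65 F1613
G01 X55.56 Y25.77 F1613
G01 X90.06 Y25.77 F1613
G01 X107.31 Y55.65 F1613
M5
G0 X81.54 Y35.98
M3 S672
G01 X51.06 Y22.46 F1613
G01 X54.60 Y55.62 F1613
G01 X81.54 Y35.98 F1613
M5
G0 X0.00 Y0.00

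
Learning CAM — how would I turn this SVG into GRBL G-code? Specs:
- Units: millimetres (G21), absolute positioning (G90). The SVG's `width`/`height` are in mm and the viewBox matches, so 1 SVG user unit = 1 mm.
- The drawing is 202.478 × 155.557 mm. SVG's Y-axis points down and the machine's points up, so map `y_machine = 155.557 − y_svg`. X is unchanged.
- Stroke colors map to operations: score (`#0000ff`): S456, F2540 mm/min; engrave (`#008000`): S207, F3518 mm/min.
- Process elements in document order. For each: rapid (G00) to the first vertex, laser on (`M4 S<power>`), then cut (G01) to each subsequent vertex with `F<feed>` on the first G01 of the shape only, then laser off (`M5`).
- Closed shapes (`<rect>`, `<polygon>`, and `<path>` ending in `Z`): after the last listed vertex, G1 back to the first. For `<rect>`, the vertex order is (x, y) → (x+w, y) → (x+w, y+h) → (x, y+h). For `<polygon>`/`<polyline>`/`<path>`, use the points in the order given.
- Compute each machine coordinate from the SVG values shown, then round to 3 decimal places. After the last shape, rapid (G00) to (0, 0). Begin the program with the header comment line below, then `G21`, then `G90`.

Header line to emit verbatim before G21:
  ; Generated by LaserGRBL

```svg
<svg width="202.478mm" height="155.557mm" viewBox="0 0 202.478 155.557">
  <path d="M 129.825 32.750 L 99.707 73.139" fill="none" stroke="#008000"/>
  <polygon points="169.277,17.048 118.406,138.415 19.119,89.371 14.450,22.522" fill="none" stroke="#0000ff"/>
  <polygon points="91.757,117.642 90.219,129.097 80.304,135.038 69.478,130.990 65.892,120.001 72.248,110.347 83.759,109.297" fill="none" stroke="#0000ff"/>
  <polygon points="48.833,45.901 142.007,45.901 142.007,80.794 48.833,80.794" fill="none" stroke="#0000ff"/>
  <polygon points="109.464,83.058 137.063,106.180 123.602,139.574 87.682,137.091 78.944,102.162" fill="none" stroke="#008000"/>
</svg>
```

1 u = 1 mm; y_m = 155.557 − y.

[1] `<path>` line segment, #008000→engrave S207 F3518: (129.825,122.807) → (99.707,82.418)

[2] `<polygon>` closed polygon, #0000ff→score S456 F2540: (169.277,138.509) → (118.406,17.142) → (19.119,66.186) → (14.450,133.035) → (169.277,138.509) (closed)

[3] `<polygon>` regular polygon, #0000ff→score S456 F2540: (91.757,37.915) → (90.219,26.460) → (80.304,20.519) → (69.478,24.567) → (65.892,35.556) → (72.248,45.210) → (83.759,46.260) → (91.757,37.915) (closed)

[4] `<polygon>` rectangle, #0000ff→score S456 F2540: (48.833,109.656) → (142.007,109.656) → (142.007,74.763) → (48.833,74.763) → (48.833,109.656) (closed)

[5] `<polygon>` regular polygon, #008000→engrave S207 F3518: (109.464,72.499) → (137.063,49.377) → (123.602,15.983) → (87.682,18.466) → (78.944,53.395) → (109.464,72.499) (closed)

; Generated by LaserGRBL
G21
G90
G00 X129.825 Y122.807
M4 S207
G01 X99.707 Y82.418 F3518
M5
G00 X169.277 Y138.509
M4 S456
G01 X118.406 Y17.142 F2540
G01 X19.119 Y66.186
G01 X14.450 Y133.035
G01 X169.277 Y138.509
M5
G00 X91.757 Y37.915
M4 S456
G01 X90.219 Y26.460 F2540
G01 X80.304 Y20.519
G01 X69.478 Y24.567
G01 X65.892 Y35.556
G01 X72.248 Y45.210
G01 X83.759 Y46.260
G01 X91.757 Y37.915
M5
G00 X48.833 Y109.656
M4 S456
G01 X142.007 Y109.656 F2540
G01 X142.007 Y74.763
G01 X48.833 Y74.763
G01 X48.833 Y109.656
M5
G00 X109.464 Y72.499
M4 S207
G01 X137.063 Y49.377 F3518
G01 X123.602 Y15.983
G01 X87.682 Y18.466
G01 X78.944 Y53.395
G01 X109.464 Y72.499
M5
G00 X0.000 Y0.000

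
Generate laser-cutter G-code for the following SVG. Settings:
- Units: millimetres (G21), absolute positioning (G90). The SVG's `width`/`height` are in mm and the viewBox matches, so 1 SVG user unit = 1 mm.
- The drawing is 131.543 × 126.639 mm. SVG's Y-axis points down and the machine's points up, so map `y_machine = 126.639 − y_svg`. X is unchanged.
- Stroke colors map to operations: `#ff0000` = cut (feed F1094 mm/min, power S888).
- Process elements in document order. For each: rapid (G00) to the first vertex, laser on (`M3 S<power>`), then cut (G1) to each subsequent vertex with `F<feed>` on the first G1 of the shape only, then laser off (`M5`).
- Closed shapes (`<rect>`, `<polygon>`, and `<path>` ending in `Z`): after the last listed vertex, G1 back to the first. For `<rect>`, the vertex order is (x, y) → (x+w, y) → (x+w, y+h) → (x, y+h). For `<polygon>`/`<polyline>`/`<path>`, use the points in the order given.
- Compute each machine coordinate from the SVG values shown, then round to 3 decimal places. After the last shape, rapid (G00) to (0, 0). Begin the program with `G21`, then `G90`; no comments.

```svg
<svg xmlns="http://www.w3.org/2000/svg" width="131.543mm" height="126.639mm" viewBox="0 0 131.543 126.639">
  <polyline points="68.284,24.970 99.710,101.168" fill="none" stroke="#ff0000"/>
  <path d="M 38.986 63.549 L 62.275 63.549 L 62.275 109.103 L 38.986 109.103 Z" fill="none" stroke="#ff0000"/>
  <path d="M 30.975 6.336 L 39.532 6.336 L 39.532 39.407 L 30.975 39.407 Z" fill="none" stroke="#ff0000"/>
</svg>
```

G21
G90
G00 X68.284 Y101.669
M3 S888
G1 X99.710 Y25.471 F1094
M5
G00 X38.986 Y63.090
M3 S888
G1 X62.275 Y63.090 F1094
G1 X62.275 Y17.536
G1 X38.986 Y17.536
G1 X38.986 Y63.090
M5
G00 X30.975 Y120.303
M3 S888
G1 X39.532 Y120.303 F1094
G1 X39.532 Y87.232
G1 X30.975 Y87.232
G1 X30.975 Y120.303
M5
G00 X0.000 Y0.000

Since the viewBox matches the mm dimensions, user units are millimetres directly. The only transform is the Y-flip y_m = 126.639 − y_svg.

Shape 1 is a line segment drawn with `<polyline>`. Its stroke #ff0000 means cut at S888, F1094. After flipping Y the toolpath is (68.284,101.669) → (99.710,25.471).

Shape 2 is a rectangle drawn with `<path>`. Its stroke #ff0000 means cut at S888, F1094. After flipping Y the toolpath is (38.986,63.090) → (62.275,63.090) → (62.275,17.536) → (38.986,17.536) → (38.986,63.090), returning to the start.

Shape 3 is a rectangle drawn with `<path>`. Its stroke #ff0000 means cut at S888, F1094. After flipping Y the toolpath is (30.975,120.303) → (39.532,120.303) → (39.532,87.232) → (30.975,87.232) → (30.975,120.303), returning to the start.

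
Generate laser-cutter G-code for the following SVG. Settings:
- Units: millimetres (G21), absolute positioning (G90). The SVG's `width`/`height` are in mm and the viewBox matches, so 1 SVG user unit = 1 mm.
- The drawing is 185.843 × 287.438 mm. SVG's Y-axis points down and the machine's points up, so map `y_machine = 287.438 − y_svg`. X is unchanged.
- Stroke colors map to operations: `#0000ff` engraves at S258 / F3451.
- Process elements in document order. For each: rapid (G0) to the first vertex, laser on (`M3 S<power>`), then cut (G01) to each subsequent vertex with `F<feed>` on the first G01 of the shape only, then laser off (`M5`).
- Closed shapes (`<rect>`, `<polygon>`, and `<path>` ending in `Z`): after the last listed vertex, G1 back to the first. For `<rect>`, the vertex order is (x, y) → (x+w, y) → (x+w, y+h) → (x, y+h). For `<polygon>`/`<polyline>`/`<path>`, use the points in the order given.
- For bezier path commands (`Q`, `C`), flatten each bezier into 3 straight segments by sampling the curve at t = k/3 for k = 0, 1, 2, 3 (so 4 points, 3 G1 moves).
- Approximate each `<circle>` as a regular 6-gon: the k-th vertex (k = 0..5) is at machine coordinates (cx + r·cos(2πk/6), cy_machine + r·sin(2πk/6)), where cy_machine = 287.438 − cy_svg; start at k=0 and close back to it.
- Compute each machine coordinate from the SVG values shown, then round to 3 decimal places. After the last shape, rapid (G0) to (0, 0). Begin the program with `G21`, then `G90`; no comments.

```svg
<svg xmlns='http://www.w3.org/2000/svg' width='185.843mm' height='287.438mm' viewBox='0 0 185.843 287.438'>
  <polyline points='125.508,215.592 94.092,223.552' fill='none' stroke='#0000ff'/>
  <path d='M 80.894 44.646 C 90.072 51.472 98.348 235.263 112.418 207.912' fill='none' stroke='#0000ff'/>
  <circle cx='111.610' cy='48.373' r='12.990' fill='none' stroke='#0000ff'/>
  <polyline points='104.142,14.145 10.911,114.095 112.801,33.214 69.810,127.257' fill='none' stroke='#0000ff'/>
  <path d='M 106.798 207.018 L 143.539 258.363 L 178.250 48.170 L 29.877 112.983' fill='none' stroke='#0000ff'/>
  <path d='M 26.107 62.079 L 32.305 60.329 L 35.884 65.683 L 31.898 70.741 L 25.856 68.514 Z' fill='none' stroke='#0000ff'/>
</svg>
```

viewBox `0 0 185.843 287.438` with mm width/height → 1 unit = 1 mm. Flip: y_m = 287.438 − y_svg.

**Shape 1** — `<polyline>` line segment, stroke `#0000ff` → engrave (S258, F3451). Machine vertices: (125.508,71.846) → (94.092,63.886). Open path.

**Shape 2** — `<path>` cubic bezier, stroke `#0000ff` → engrave (S258, F3451). Control points (SVG): P0=(80.894,44.646), P1=(90.072,51.472), P2=(98.348,235.263), P3=(112.418,207.912); sampled at t=k/3. Machine vertices: (80.894,242.792) → (90.019,191.352) → (100.031,108.181) → (112.418,79.526). Open path.

**Shape 3** — `<circle>` circle, stroke `#0000ff` → engrave (S258, F3451). Machine vertices: (124.600,239.065) → (118.105,250.315) → (105.115,250.315) → (98.620,239.065) → (105.115,227.815) → (118.105,227.815) → (124.600,239.065). Closed: final G1 returns to the first vertex.

**Shape 4** — `<polyline>` open polyline, stroke `#0000ff` → engrave (S258, F3451). Machine vertices: (104.142,273.293) → (10.911,173.343) → (112.801,254.224) → (69.810,160.181). Open path.

**Shape 5** — `<path>` open polyline, stroke `#0000ff` → engrave (S258, F3451). Machine vertices: (106.798,80.420) → (143.539,29.075) → (178.250,239.268) → (29.877,174.455). Open path.

**Shape 6** — `<path>` regular polygon, stroke `#0000ff` → engrave (S258, F3451). Machine vertices: (26.107,225.359) → (32.305,227.109) → (35.884,221.755) → (31.898,216.697) → (25.856,218.924) → (26.107,225.359). Closed: final G1 returns to the first vertex.

G21
G90
G0 X125.508 Y71.846
M3 S258
G01 X94.092 Y63.886 F3451
M5
G0 X80.894 Y242.792
M3 S258
G01 X90.019 Y191.352 F3451
G01 X100.031 Y108.181
G01 X112.418 Y79.526
M5
G0 X124.600 Y239.065
M3 S258
G01 X118.105 Y250.315 F3451
G01 X105.115 Y250.315
G01 X98.620 Y239.065
G01 X105.115 Y227.815
G01 X118.105 Y227.815
G01 X124.600 Y239.065
M5
G0 X104.142 Y273.293
M3 S258
G01 X10.911 Y173.343 F3451
G01 X112.801 Y254.224
G01 X69.810 Y160.181
M5
G0 X106.798 Y80.420
M3 S258
G01 X143.539 Y29.075 F3451
G01 X178.250 Y239.268
G01 X29.877 Y174.455
M5
G0 X26.107 Y225.359
M3 S258
G01 X32.305 Y227.109 F3451
G01 X35.884 Y221.755
G01 X31.898 Y216.697
G01 X25.856 Y218.924
G01 X26.107 Y225.359
M5
G0 X0.000 Y0.000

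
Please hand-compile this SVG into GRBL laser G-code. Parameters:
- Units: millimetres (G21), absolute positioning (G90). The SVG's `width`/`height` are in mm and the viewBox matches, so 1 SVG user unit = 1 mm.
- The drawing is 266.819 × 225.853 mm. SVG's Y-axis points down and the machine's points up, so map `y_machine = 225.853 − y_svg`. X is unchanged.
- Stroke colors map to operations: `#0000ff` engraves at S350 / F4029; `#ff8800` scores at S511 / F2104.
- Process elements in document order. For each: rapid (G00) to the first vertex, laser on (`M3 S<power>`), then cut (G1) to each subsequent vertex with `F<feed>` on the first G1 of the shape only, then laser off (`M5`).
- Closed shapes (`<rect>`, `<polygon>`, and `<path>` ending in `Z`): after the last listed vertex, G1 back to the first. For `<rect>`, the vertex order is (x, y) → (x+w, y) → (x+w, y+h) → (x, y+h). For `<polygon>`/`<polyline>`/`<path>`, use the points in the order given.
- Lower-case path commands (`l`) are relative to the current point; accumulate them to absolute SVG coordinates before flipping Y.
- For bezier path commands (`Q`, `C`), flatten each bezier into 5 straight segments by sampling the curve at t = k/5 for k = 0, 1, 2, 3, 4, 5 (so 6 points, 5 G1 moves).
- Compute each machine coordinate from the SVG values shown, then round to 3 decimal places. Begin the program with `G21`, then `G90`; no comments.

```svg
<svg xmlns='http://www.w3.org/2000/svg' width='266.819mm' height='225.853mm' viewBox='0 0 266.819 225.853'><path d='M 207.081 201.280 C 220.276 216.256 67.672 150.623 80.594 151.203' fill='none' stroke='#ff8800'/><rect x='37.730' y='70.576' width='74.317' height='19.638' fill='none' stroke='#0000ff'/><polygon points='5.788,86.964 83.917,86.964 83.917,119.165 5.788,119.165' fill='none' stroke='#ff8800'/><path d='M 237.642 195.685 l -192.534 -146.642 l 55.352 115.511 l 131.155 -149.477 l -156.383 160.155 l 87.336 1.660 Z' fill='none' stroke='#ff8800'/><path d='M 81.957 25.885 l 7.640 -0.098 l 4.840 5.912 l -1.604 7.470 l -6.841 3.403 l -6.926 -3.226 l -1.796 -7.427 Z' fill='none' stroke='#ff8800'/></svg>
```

Since the viewBox matches the mm dimensions, user units are millimetres directly. The only transform is the Y-flip y_m = 225.853 − y_svg.

Shape 1 is a cubic bezier drawn with `<path>`. Its stroke #ff8800 means score at S511, F2104. After flipping Y the toolpath is (207.081,24.573) → (197.753,24.086) → (164.536,35.898) → (123.335,52.960) → (90.053,68.227) → (80.594,74.650).

Shape 2 is a rectangle drawn with `<rect>`. Its stroke #0000ff means engrave at S350, F4029. After flipping Y the toolpath is (37.730,155.277) → (112.047,155.277) → (112.047,135.639) → (37.730,135.639) → (37.730,155.277), returning to the start.

Shape 3 is a rectangle drawn with `<polygon>`. Its stroke #ff8800 means score at S511, F2104. After flipping Y the toolpath is (5.788,138.889) → (83.917,138.889) → (83.917,106.688) → (5.788,106.688) → (5.788,138.889), returning to the start.

Shape 4 is a closed polygon drawn with `<path>`. Its stroke #ff8800 means score at S511, F2104. After flipping Y the toolpath is (237.642,30.168) → (45.108,176.810) → (100.460,61.299) → (231.615,210.776) → (75.232,50.621) → (162.568,48.961) → (237.642,30.168), returning to the start.

Shape 5 is a regular polygon drawn with `<path>`. Its stroke #ff8800 means score at S511, F2104. After flipping Y the toolpath is (81.957,199.968) → (89.597,200.066) → (94.437,194.154) → (92.833,186.684) → (85.992,183.281) → (79.066,186.507) → (77.270,193.934) → (81.957,199.968), returning to the start.

G21
G90
G00 X207.081 Y24.573
M3 S511
G1 X197.753 Y24.086 F2104
G1 X164.536 Y35.898
G1 X123.335 Y52.960
G1 X90.053 Y68.227
G1 X80.594 Y74.650
M5
G00 X37.730 Y155.277
M3 S350
G1 X112.047 Y155.277 F4029
G1 X112.047 Y135.639
G1 X37.730 Y135.639
G1 X37.730 Y155.277
M5
G00 X5.788 Y138.889
M3 S511
G1 X83.917 Y138.889 F2104
G1 X83.917 Y106.688
G1 X5.788 Y106.688
G1 X5.788 Y138.889
M5
G00 X237.642 Y30.168
M3 S511
G1 X45.108 Y176.810 F2104
G1 X100.460 Y61.299
G1 X231.615 Y210.776
G1 X75.232 Y50.621
G1 X162.568 Y48.961
G1 X237.642 Y30.168
M5
G00 X81.957 Y199.968
M3 S511
G1 X89.597 Y200.066 F2104
G1 X94.437 Y194.154
G1 X92.833 Y186.684
G1 X85.992 Y183.281
G1 X79.066 Y186.507
G1 X77.270 Y193.934
G1 X81.957 Y199.968
M5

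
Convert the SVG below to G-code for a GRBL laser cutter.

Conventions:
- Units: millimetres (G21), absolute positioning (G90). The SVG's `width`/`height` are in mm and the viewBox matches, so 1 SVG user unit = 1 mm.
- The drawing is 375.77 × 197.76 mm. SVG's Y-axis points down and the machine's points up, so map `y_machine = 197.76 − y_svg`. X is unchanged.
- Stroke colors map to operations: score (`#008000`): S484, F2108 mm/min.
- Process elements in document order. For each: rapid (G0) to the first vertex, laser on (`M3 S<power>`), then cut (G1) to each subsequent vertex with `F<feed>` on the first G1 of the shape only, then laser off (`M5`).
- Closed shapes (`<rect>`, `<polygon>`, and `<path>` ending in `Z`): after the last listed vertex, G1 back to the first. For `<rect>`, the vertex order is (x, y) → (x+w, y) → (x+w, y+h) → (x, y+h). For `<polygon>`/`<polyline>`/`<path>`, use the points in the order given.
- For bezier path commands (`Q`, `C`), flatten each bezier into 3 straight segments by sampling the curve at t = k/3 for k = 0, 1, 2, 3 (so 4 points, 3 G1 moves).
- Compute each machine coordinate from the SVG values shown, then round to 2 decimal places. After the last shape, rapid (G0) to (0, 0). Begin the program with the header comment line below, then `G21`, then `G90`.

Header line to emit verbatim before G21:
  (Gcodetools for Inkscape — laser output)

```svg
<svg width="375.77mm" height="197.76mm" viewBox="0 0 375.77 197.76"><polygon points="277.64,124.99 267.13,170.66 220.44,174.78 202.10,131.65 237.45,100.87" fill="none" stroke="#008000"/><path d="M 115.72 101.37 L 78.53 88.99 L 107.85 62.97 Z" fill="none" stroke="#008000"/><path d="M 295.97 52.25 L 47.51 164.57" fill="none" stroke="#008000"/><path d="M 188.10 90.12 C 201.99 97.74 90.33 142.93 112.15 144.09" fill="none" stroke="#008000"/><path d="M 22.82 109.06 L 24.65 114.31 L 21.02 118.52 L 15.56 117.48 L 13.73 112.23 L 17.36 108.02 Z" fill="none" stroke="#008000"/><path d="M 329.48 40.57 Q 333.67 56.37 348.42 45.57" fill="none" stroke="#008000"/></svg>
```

(Gcodetools for Inkscape — laser output)
G21
G90
G0 X277.64 Y72.77
M3 S484
G1 X267.13 Y27.10 F2108
G1 X220.44 Y22.98
G1 X202.10 Y66.11
G1 X237.45 Y96.89
G1 X277.64 Y72.77
M5
G0 X115.72 Y96.39
M3 S484
G1 X78.53 Y108.77 F2108
G1 X107.85 Y134.79
G1 X115.72 Y96.39
M5
G0 X295.97 Y145.51
M3 S484
G1 X47.51 Y33.19 F2108
M5
G0 X188.10 Y107.64
M3 S484
G1 X169.73 Y90.52 F2108
G1 X125.23 Y66.48
G1 X112.15 Y53.67
M5
G0 X22.82 Y88.70
M3 S484
G1 X24.65 Y83.45 F2108
G1 X21.02 Y79.24
G1 X15.56 Y80.28
G1 X13.73 Y85.53
G1 X17.36 Y89.74
G1 X22.82 Y88.70
M5
G0 X329.48 Y157.19
M3 S484
G1 X333.45 Y149.61 F2108
G1 X339.76 Y147.95
G1 X348.42 Y152.19
M5
G0 X0.00 Y0.00

viewBox `0 0 375.77 197.76` with mm width/height → 1 unit = 1 mm. Flip: y_m = 197.76 − y_svg.

**Shape 1** — `<polygon>` regular polygon, stroke `#008000` → score (S484, F2108). Machine vertices: (277.64,72.77) → (267.13,27.10) → (220.44,22.98) → (202.10,66.11) → (237.45,96.89) → (277.64,72.77). Closed: final G1 returns to the first vertex.

**Shape 2** — `<path>` regular polygon, stroke `#008000` → score (S484, F2108). Machine vertices: (115.72,96.39) → (78.53,108.77) → (107.85,134.79) → (115.72,96.39). Closed: final G1 returns to the first vertex.

**Shape 3** — `<path>` line segment, stroke `#008000` → score (S484, F2108). Machine vertices: (295.97,145.51) → (47.51,33.19). Open path.

**Shape 4** — `<path>` cubic bezier, stroke `#008000` → score (S484, F2108). Control points (SVG): P0=(188.10,90.12), P1=(201.99,97.74), P2=(90.33,142.93), P3=(112.15,144.09); sampled at t=k/3. Machine vertices: (188.10,107.64) → (169.73,90.52) → (125.23,66.48) → (112.15,53.67). Open path.

**Shape 5** — `<path>` regular polygon, stroke `#008000` → score (S484, F2108). Machine vertices: (22.82,88.70) → (24.65,83.45) → (21.02,79.24) → (15.56,80.28) → (13.73,85.53) → (17.36,89.74) → (22.82,88.70). Closed: final G1 returns to the first vertex.

**Shape 6** — `<path>` quadratic bezier, stroke `#008000` → score (S484, F2108). Control points (SVG): P0=(329.48,40.57), P1=(333.67,56.37), P2=(348.42,45.57); sampled at t=k/3. Machine vertices: (329.48,157.19) → (333.45,149.61) → (339.76,147.95) → (348.42,152.19). Open path.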